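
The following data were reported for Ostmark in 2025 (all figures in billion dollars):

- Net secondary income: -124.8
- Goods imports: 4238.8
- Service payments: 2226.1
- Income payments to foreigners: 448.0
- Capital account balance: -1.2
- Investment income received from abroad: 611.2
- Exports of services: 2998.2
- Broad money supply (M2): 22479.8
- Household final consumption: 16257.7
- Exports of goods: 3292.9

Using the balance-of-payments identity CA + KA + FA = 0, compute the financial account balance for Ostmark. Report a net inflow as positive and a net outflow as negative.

136.6

Goods balance = 3292.9 - 4238.8 = -945.9
Services balance = 2998.2 - 2226.1 = 772.1
Trade balance (goods + services) = -945.9 + 772.1 = -173.8
Net primary income = 611.2 - 448.0 = 163.2
Net secondary income = -124.8
Current account = -173.8 + 163.2 + (-124.8) = -135.4
Financial account = -(-135.4 + (-1.2)) = 136.6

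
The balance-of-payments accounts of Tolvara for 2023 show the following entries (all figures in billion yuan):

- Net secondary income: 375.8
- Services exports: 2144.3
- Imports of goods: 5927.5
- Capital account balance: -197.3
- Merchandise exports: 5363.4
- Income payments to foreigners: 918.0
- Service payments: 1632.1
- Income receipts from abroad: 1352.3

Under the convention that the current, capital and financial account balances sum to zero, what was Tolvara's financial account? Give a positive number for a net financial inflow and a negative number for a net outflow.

-560.9

Goods balance = 5363.4 - 5927.5 = -564.1
Services balance = 2144.3 - 1632.1 = 512.2
Trade balance (goods + services) = -564.1 + 512.2 = -51.9
Net primary income = 1352.3 - 918.0 = 434.3
Net secondary income = 375.8
Current account = -51.9 + 434.3 + 375.8 = 758.2
Financial account = -(758.2 + (-197.3)) = -560.9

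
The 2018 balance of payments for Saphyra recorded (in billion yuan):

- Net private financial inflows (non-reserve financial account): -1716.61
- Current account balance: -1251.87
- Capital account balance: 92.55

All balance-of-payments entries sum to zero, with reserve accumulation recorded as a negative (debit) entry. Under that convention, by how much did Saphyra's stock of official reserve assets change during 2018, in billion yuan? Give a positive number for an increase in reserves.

-2875.93

Official reserve transactions balance = -((-1251.87) + 92.55 + (-1716.61)) = 2875.93
An accumulation of reserves is recorded as a debit (negative entry), so the change in the stock of reserves is the negative of that balance.
Change in official reserves = -(2875.93) = -2875.93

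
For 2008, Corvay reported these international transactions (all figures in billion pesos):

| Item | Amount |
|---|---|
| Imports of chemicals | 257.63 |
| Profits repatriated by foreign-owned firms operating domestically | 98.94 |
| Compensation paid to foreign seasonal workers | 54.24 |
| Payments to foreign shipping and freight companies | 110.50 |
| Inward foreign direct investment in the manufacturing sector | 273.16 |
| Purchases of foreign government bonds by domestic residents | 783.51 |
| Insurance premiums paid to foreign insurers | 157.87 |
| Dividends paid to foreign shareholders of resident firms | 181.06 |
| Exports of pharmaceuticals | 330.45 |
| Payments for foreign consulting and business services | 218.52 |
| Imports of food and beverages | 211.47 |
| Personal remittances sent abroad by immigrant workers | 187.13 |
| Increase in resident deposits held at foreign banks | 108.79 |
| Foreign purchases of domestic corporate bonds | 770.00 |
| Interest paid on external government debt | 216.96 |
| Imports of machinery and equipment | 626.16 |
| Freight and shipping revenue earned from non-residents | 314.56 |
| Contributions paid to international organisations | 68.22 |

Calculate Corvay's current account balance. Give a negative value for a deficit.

-1743.69

Goods: 330.45 - 626.16 - 211.47 - 257.63 = -764.81
Services: -157.87 - 110.50 + 314.56 - 218.52 = -172.33
Primary income: -54.24 - 98.94 - 181.06 - 216.96 = -551.20
Secondary income: -187.13 - 68.22 = -255.35
Current account = (-764.81) + (-172.33) + (-551.20) + (-255.35) = -1743.69
(Excluded from the current account — financial account: inward foreign direct investment in the manufacturing sector 273.16, purchases of foreign government bonds by domestic residents 783.51, increase in resident deposits held at foreign banks 108.79, foreign purchases of domestic corporate bonds 770.00.)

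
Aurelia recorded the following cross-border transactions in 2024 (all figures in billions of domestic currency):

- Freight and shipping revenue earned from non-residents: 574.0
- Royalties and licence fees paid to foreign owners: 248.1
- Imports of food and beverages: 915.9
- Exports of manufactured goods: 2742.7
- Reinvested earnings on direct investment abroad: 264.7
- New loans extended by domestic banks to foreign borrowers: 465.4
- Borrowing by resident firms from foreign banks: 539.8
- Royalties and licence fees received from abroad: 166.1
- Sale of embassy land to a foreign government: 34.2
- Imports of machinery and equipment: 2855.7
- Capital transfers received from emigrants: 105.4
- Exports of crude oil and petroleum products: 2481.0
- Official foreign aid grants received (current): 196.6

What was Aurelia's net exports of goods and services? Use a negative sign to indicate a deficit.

Goods: 2742.7 - 2855.7 + 2481.0 - 915.9 = 1452.1
Services: 574.0 + 166.1 - 248.1 = 492.0
Trade balance = 1452.1 + 492.0 = 1944.1
(Excluded from the trade balance — primary income: reinvested earnings on direct investment abroad 264.7; financial account: new loans extended by domestic banks to foreign borrowers 465.4, borrowing by resident firms from foreign banks 539.8; capital account: sale of embassy land to a foreign government 34.2, capital transfers received from emigrants 105.4; secondary income: official foreign aid grants received (current) 196.6.)

1944.1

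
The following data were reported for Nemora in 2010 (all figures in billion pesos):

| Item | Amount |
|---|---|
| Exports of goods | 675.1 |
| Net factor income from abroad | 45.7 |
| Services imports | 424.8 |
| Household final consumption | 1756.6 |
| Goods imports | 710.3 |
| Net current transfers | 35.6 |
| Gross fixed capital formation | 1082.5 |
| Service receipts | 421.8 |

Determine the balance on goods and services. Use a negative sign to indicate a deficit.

Goods balance = 675.1 - 710.3 = -35.2
Services balance = 421.8 - 424.8 = -3.0
Trade balance (goods + services) = -35.2 + (-3.0) = -38.2

-38.2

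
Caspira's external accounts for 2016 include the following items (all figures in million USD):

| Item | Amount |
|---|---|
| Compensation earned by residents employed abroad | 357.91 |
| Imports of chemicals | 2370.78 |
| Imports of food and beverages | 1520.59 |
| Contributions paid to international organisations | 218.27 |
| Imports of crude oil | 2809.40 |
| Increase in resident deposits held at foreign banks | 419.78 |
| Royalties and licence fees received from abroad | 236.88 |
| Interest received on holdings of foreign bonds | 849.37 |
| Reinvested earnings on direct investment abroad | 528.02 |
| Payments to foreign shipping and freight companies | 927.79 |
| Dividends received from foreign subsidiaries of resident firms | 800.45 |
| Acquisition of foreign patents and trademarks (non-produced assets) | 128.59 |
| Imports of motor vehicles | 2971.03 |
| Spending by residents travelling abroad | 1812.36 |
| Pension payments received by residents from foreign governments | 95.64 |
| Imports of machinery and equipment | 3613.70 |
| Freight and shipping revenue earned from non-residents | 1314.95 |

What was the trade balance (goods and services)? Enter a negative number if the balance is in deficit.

-14473.82

Goods: -2809.40 - 3613.70 - 1520.59 - 2971.03 - 2370.78 = -13285.50
Services: -927.79 + 1314.95 + 236.88 - 1812.36 = -1188.32
Trade balance = -13285.50 + (-1188.32) = -14473.82
(Excluded from the trade balance — primary income: compensation earned by residents employed abroad 357.91, interest received on holdings of foreign bonds 849.37, reinvested earnings on direct investment abroad 528.02, dividends received from foreign subsidiaries of resident firms 800.45; secondary income: contributions paid to international organisations 218.27, pension payments received by residents from foreign governments 95.64; financial account: increase in resident deposits held at foreign banks 419.78; capital account: acquisition of foreign patents and trademarks (non-produced assets) 128.59.)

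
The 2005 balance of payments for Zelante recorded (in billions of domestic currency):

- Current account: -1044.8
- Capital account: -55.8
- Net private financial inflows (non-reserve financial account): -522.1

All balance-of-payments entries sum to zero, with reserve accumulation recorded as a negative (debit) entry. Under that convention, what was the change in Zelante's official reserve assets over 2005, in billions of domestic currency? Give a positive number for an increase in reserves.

-1622.7

Official reserve transactions balance = -((-1044.8) + (-55.8) + (-522.1)) = 1622.7
An accumulation of reserves is recorded as a debit (negative entry), so the change in the stock of reserves is the negative of that balance.
Change in official reserves = -(1622.7) = -1622.7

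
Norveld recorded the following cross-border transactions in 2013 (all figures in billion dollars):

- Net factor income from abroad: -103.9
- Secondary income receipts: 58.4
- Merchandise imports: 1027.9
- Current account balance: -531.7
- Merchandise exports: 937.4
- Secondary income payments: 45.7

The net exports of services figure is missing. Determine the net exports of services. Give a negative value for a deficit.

-350.0

Current account = goods balance + services balance + net primary income + net secondary income
Sum of the known components = -181.7
Net exports of services = CA - (known components) = -531.7 - (-181.7) = -350.0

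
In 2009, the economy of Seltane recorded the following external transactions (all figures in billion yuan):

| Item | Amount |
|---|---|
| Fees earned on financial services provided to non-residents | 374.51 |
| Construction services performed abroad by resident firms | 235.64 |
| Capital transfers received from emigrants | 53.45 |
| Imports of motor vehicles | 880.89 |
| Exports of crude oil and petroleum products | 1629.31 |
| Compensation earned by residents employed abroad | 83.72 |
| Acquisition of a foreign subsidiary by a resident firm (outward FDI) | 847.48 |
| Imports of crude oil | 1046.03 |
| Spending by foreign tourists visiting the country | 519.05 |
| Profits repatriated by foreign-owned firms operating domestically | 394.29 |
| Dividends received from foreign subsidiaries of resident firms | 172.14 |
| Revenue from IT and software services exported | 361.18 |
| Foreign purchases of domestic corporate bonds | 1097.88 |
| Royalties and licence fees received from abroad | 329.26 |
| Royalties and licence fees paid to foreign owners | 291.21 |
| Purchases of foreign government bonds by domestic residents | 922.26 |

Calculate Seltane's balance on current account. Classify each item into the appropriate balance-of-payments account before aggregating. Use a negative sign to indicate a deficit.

1092.39

Goods: 1629.31 - 1046.03 - 880.89 = -297.61
Services: 329.26 + 519.05 + 361.18 + 235.64 - 291.21 + 374.51 = 1528.43
Primary income: 172.14 + 83.72 - 394.29 = -138.43
Current account = (-297.61) + 1528.43 + (-138.43) = 1092.39
(Excluded from the current account — capital account: capital transfers received from emigrants 53.45; financial account: acquisition of a foreign subsidiary by a resident firm (outward FDI) 847.48, foreign purchases of domestic corporate bonds 1097.88, purchases of foreign government bonds by domestic residents 922.26.)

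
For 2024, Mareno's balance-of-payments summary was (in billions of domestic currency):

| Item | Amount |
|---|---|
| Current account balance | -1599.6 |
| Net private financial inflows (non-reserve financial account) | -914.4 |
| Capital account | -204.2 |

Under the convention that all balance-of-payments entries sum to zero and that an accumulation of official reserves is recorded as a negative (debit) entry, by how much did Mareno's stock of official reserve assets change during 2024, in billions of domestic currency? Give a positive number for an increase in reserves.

Official reserve transactions balance = -((-1599.6) + (-204.2) + (-914.4)) = 2718.2
An accumulation of reserves is recorded as a debit (negative entry), so the change in the stock of reserves is the negative of that balance.
Change in official reserves = -(2718.2) = -2718.2

-2718.2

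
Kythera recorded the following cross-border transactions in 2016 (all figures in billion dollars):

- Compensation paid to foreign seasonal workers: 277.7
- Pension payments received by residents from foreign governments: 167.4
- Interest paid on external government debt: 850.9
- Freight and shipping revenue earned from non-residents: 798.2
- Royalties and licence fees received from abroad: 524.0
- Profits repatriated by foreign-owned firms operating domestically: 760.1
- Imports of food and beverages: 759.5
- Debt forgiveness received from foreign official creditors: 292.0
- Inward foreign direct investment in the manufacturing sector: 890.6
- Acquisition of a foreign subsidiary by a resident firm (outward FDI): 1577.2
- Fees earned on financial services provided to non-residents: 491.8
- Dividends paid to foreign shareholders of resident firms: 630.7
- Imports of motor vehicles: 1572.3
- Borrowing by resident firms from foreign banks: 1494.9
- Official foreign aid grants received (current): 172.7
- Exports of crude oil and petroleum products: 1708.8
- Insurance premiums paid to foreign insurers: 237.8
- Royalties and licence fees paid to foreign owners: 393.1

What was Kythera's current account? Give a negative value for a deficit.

Goods: -1572.3 - 759.5 + 1708.8 = -623.0
Services: -237.8 + 798.2 - 393.1 + 491.8 + 524.0 = 1183.1
Primary income: -277.7 - 630.7 - 760.1 - 850.9 = -2519.4
Secondary income: 172.7 + 167.4 = 340.1
Current account = (-623.0) + 1183.1 + (-2519.4) + 340.1 = -1619.2
(Excluded from the current account — capital account: debt forgiveness received from foreign official creditors 292.0; financial account: inward foreign direct investment in the manufacturing sector 890.6, acquisition of a foreign subsidiary by a resident firm (outward FDI) 1577.2, borrowing by resident firms from foreign banks 1494.9.)

-1619.2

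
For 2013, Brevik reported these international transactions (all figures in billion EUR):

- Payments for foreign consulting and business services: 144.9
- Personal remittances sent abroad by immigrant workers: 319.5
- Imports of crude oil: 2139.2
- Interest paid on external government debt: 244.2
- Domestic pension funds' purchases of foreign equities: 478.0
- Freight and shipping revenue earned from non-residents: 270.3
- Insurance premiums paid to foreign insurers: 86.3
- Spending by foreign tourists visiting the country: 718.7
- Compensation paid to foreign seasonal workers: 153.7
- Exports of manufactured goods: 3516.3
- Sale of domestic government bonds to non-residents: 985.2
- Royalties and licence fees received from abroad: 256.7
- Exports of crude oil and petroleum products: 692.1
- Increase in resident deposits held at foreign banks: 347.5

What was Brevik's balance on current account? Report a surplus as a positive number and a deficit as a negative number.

2366.3

Goods: 692.1 + 3516.3 - 2139.2 = 2069.2
Services: -144.9 + 718.7 - 86.3 + 256.7 + 270.3 = 1014.5
Primary income: -244.2 - 153.7 = -397.9
Secondary income: -319.5
Current account = 2069.2 + 1014.5 + (-397.9) + (-319.5) = 2366.3
(Excluded from the current account — financial account: domestic pension funds' purchases of foreign equities 478.0, sale of domestic government bonds to non-residents 985.2, increase in resident deposits held at foreign banks 347.5.)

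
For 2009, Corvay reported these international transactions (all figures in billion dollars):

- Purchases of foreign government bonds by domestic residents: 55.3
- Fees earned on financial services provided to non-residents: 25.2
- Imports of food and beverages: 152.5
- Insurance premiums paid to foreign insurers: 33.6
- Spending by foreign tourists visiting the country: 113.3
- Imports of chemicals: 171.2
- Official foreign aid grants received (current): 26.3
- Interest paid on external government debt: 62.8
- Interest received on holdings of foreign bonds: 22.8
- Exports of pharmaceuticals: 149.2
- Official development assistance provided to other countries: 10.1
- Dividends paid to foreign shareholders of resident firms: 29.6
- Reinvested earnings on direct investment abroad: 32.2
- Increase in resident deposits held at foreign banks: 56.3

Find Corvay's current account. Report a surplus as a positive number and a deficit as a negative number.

Goods: -152.5 - 171.2 + 149.2 = -174.5
Services: 113.3 - 33.6 + 25.2 = 104.9
Primary income: -62.8 + 32.2 + 22.8 - 29.6 = -37.4
Secondary income: 26.3 - 10.1 = 16.2
Current account = (-174.5) + 104.9 + (-37.4) + 16.2 = -90.8
(Excluded from the current account — financial account: purchases of foreign government bonds by domestic residents 55.3, increase in resident deposits held at foreign banks 56.3.)

-90.8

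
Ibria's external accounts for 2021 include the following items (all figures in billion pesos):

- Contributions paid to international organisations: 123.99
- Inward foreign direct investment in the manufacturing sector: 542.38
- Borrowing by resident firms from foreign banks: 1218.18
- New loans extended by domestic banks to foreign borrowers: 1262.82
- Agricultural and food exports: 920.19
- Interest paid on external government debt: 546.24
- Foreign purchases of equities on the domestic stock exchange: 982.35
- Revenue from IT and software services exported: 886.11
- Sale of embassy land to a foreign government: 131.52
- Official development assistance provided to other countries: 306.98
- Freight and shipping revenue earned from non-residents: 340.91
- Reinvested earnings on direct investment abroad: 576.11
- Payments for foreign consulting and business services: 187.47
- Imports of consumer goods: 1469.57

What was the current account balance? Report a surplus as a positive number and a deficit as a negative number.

Goods: 920.19 - 1469.57 = -549.38
Services: 886.11 - 187.47 + 340.91 = 1039.55
Primary income: -546.24 + 576.11 = 29.87
Secondary income: -306.98 - 123.99 = -430.97
Current account = (-549.38) + 1039.55 + 29.87 + (-430.97) = 89.07
(Excluded from the current account — financial account: inward foreign direct investment in the manufacturing sector 542.38, borrowing by resident firms from foreign banks 1218.18, new loans extended by domestic banks to foreign borrowers 1262.82, foreign purchases of equities on the domestic stock exchange 982.35; capital account: sale of embassy land to a foreign government 131.52.)

89.07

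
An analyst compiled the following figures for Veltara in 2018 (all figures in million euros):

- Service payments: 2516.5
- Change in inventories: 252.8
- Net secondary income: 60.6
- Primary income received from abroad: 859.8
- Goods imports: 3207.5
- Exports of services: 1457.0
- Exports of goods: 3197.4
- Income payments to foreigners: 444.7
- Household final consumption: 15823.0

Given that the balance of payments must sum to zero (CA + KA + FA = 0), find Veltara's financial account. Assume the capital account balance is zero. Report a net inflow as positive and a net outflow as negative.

593.9

Goods balance = 3197.4 - 3207.5 = -10.1
Services balance = 1457.0 - 2516.5 = -1059.5
Trade balance (goods + services) = -10.1 + (-1059.5) = -1069.6
Net primary income = 859.8 - 444.7 = 415.1
Net secondary income = 60.6
Current account = -1069.6 + 415.1 + 60.6 = -593.9
Financial account = -(-593.9) = 593.9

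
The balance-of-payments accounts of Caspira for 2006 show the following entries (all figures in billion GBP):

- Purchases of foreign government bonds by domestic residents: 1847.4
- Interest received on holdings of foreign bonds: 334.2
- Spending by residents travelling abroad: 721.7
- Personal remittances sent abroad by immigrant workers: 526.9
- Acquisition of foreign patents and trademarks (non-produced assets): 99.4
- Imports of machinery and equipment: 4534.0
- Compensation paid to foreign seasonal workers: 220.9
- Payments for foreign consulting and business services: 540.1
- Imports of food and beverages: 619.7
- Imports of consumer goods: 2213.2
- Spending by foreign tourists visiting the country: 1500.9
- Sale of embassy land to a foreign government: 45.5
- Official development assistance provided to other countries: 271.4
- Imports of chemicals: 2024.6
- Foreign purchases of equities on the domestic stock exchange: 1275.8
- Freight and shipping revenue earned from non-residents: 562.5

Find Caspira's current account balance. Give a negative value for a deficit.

Goods: -4534.0 - 2213.2 - 619.7 - 2024.6 = -9391.5
Services: -540.1 + 562.5 - 721.7 + 1500.9 = 801.6
Primary income: -220.9 + 334.2 = 113.3
Secondary income: -271.4 - 526.9 = -798.3
Current account = (-9391.5) + 801.6 + 113.3 + (-798.3) = -9274.9
(Excluded from the current account — financial account: purchases of foreign government bonds by domestic residents 1847.4, foreign purchases of equities on the domestic stock exchange 1275.8; capital account: acquisition of foreign patents and trademarks (non-produced assets) 99.4, sale of embassy land to a foreign government 45.5.)

-9274.9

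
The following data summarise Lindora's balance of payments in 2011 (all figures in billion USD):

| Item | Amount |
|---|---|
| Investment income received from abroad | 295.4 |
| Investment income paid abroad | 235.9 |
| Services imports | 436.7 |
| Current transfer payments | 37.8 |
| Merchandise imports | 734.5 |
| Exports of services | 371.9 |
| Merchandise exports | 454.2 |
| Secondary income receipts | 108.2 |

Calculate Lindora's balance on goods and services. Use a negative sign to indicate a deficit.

Goods balance = 454.2 - 734.5 = -280.3
Services balance = 371.9 - 436.7 = -64.8
Trade balance (goods + services) = -280.3 + (-64.8) = -345.1

-345.1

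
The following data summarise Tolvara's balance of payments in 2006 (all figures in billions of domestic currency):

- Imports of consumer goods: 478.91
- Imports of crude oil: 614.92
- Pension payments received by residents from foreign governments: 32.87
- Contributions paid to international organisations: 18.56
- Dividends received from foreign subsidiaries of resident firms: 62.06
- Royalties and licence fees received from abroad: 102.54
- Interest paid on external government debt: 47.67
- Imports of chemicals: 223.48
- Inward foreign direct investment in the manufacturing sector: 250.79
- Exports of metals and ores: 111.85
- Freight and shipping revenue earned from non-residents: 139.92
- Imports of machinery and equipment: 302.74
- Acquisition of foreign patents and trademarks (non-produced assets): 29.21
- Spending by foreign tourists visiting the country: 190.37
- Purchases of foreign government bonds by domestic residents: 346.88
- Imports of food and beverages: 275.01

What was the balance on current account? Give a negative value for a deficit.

-1321.68

Goods: -223.48 + 111.85 - 275.01 - 614.92 - 478.91 - 302.74 = -1783.21
Services: 102.54 + 190.37 + 139.92 = 432.83
Primary income: -47.67 + 62.06 = 14.39
Secondary income: 32.87 - 18.56 = 14.31
Current account = (-1783.21) + 432.83 + 14.39 + 14.31 = -1321.68
(Excluded from the current account — financial account: inward foreign direct investment in the manufacturing sector 250.79, purchases of foreign government bonds by domestic residents 346.88; capital account: acquisition of foreign patents and trademarks (non-produced assets) 29.21.)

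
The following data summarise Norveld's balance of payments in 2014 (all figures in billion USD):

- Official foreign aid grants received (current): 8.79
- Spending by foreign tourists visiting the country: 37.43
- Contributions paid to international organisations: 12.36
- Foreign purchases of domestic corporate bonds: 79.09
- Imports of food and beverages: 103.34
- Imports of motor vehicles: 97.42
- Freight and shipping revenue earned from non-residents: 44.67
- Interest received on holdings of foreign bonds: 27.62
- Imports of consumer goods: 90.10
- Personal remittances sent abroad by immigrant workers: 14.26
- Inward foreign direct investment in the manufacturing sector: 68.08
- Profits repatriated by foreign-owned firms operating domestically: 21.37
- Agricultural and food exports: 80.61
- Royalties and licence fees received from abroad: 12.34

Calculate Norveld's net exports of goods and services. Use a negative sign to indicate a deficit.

-115.81

Goods: -103.34 - 97.42 - 90.10 + 80.61 = -210.25
Services: 44.67 + 37.43 + 12.34 = 94.44
Trade balance = -210.25 + 94.44 = -115.81
(Excluded from the trade balance — secondary income: official foreign aid grants received (current) 8.79, contributions paid to international organisations 12.36, personal remittances sent abroad by immigrant workers 14.26; financial account: foreign purchases of domestic corporate bonds 79.09, inward foreign direct investment in the manufacturing sector 68.08; primary income: interest received on holdings of foreign bonds 27.62, profits repatriated by foreign-owned firms operating domestically 21.37.)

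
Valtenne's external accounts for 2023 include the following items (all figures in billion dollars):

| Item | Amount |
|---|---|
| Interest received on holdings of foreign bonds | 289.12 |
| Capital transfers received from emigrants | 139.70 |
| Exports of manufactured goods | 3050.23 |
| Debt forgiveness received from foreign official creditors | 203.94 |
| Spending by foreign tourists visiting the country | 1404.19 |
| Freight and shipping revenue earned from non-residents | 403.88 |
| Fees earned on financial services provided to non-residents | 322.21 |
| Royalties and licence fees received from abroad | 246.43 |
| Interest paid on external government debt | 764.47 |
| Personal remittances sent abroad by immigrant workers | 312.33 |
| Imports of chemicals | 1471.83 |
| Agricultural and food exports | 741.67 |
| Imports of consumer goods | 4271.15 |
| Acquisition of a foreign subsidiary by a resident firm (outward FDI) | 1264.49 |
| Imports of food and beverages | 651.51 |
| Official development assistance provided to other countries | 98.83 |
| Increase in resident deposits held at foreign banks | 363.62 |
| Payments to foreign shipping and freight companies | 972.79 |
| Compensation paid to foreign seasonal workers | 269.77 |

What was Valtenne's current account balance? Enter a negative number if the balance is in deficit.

-2354.95

Goods: -651.51 - 1471.83 + 3050.23 - 4271.15 + 741.67 = -2602.59
Services: 1404.19 + 322.21 - 972.79 + 403.88 + 246.43 = 1403.92
Primary income: 289.12 - 764.47 - 269.77 = -745.12
Secondary income: -312.33 - 98.83 = -411.16
Current account = (-2602.59) + 1403.92 + (-745.12) + (-411.16) = -2354.95
(Excluded from the current account — capital account: capital transfers received from emigrants 139.70, debt forgiveness received from foreign official creditors 203.94; financial account: acquisition of a foreign subsidiary by a resident firm (outward FDI) 1264.49, increase in resident deposits held at foreign banks 363.62.)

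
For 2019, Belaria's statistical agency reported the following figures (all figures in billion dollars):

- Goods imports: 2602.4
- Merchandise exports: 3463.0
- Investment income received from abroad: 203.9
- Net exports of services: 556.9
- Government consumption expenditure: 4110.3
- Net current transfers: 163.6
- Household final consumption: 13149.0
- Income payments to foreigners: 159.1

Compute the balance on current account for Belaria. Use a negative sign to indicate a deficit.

Goods balance = 3463.0 - 2602.4 = 860.6
Services balance = 556.9
Trade balance (goods + services) = 860.6 + 556.9 = 1417.5
Net primary income = 203.9 - 159.1 = 44.8
Net secondary income = 163.6
Current account = 1417.5 + 44.8 + 163.6 = 1625.9

1625.9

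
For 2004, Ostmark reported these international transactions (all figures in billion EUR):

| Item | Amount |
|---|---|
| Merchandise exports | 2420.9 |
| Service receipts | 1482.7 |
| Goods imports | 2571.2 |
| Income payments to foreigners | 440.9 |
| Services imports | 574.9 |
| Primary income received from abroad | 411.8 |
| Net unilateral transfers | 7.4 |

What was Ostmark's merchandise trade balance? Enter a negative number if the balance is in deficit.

Goods balance = 2420.9 - 2571.2 = -150.3

-150.3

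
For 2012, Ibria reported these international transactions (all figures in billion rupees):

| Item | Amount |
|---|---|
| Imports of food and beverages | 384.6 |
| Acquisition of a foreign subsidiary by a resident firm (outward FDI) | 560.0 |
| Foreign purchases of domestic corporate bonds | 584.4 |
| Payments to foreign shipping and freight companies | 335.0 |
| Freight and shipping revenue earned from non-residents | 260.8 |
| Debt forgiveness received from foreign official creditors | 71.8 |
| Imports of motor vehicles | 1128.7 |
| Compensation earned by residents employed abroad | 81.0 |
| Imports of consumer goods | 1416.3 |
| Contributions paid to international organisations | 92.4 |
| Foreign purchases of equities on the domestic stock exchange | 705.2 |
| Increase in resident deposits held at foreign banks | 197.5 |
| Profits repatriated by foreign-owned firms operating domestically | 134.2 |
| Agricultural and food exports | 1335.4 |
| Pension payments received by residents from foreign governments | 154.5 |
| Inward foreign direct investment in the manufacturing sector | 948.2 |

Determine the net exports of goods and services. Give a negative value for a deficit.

-1668.4

Goods: -384.6 - 1128.7 + 1335.4 - 1416.3 = -1594.2
Services: 260.8 - 335.0 = -74.2
Trade balance = -1594.2 + (-74.2) = -1668.4
(Excluded from the trade balance — financial account: acquisition of a foreign subsidiary by a resident firm (outward FDI) 560.0, foreign purchases of domestic corporate bonds 584.4, foreign purchases of equities on the domestic stock exchange 705.2, increase in resident deposits held at foreign banks 197.5, inward foreign direct investment in the manufacturing sector 948.2; capital account: debt forgiveness received from foreign official creditors 71.8; primary income: compensation earned by residents employed abroad 81.0, profits repatriated by foreign-owned firms operating domestically 134.2; secondary income: contributions paid to international organisations 92.4, pension payments received by residents from foreign governments 154.5.)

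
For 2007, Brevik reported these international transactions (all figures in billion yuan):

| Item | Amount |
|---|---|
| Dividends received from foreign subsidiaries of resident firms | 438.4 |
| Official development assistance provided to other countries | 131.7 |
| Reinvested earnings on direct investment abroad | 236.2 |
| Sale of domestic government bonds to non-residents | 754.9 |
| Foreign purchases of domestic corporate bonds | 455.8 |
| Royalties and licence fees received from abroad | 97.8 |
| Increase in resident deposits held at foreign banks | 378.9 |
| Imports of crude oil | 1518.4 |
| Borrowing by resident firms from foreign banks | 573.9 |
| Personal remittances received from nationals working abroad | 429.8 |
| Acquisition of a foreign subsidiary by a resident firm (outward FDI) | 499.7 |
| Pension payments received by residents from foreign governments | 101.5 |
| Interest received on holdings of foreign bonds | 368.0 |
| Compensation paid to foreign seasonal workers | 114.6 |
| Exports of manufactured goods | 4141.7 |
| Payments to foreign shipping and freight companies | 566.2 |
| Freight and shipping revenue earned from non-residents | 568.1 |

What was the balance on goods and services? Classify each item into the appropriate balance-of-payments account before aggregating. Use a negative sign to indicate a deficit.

Goods: -1518.4 + 4141.7 = 2623.3
Services: 97.8 + 568.1 - 566.2 = 99.7
Trade balance = 2623.3 + 99.7 = 2723.0
(Excluded from the trade balance — primary income: dividends received from foreign subsidiaries of resident firms 438.4, reinvested earnings on direct investment abroad 236.2, interest received on holdings of foreign bonds 368.0, compensation paid to foreign seasonal workers 114.6; secondary income: official development assistance provided to other countries 131.7, personal remittances received from nationals working abroad 429.8, pension payments received by residents from foreign governments 101.5; financial account: sale of domestic government bonds to non-residents 754.9, foreign purchases of domestic corporate bonds 455.8, increase in resident deposits held at foreign banks 378.9, borrowing by resident firms from foreign banks 573.9, acquisition of a foreign subsidiary by a resident firm (outward FDI) 499.7.)

2723.0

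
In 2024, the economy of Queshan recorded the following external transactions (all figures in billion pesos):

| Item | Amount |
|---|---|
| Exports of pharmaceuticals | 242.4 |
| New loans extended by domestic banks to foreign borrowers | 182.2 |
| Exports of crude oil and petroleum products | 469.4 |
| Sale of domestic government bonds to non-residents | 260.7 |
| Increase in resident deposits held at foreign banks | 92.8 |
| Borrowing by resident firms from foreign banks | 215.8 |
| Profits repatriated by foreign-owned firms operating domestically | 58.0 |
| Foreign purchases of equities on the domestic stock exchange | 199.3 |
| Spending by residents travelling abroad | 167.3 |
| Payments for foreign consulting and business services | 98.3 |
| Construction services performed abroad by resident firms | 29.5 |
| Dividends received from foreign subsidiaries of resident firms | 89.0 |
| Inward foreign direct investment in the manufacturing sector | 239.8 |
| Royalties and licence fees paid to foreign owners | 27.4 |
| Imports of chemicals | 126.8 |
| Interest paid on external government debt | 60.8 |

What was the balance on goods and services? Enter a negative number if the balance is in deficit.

Goods: 469.4 + 242.4 - 126.8 = 585.0
Services: -27.4 + 29.5 - 98.3 - 167.3 = -263.5
Trade balance = 585.0 + (-263.5) = 321.5
(Excluded from the trade balance — financial account: new loans extended by domestic banks to foreign borrowers 182.2, sale of domestic government bonds to non-residents 260.7, increase in resident deposits held at foreign banks 92.8, borrowing by resident firms from foreign banks 215.8, foreign purchases of equities on the domestic stock exchange 199.3, inward foreign direct investment in the manufacturing sector 239.8; primary income: profits repatriated by foreign-owned firms operating domestically 58.0, dividends received from foreign subsidiaries of resident firms 89.0, interest paid on external government debt 60.8.)

321.5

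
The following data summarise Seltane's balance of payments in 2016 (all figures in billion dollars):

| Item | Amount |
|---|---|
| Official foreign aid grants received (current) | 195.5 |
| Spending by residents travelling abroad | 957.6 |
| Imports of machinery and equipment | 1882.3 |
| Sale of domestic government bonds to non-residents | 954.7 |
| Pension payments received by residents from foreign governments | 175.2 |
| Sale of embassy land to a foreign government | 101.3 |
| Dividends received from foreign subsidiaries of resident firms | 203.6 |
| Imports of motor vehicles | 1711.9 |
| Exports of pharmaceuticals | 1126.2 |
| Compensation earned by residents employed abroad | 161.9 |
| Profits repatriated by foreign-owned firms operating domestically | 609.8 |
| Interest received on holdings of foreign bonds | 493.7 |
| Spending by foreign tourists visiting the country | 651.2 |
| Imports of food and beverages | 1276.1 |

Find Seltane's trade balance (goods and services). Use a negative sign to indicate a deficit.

Goods: 1126.2 - 1711.9 - 1882.3 - 1276.1 = -3744.1
Services: 651.2 - 957.6 = -306.4
Trade balance = -3744.1 + (-306.4) = -4050.5
(Excluded from the trade balance — secondary income: official foreign aid grants received (current) 195.5, pension payments received by residents from foreign governments 175.2; financial account: sale of domestic government bonds to non-residents 954.7; capital account: sale of embassy land to a foreign government 101.3; primary income: dividends received from foreign subsidiaries of resident firms 203.6, compensation earned by residents employed abroad 161.9, profits repatriated by foreign-owned firms operating domestically 609.8, interest received on holdings of foreign bonds 493.7.)

-4050.5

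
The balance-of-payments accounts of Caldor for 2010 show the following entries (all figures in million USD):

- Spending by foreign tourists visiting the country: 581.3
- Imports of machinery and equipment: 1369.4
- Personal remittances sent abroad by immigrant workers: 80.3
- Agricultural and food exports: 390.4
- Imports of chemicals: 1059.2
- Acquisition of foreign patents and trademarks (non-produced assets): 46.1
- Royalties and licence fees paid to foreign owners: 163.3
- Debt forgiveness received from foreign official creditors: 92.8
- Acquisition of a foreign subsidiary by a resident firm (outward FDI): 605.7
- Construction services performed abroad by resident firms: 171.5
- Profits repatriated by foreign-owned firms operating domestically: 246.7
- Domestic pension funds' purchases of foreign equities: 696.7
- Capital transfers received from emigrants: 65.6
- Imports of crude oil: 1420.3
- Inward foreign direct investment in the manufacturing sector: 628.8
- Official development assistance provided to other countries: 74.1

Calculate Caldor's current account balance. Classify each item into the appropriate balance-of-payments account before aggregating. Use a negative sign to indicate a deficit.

-3270.1

Goods: 390.4 - 1369.4 - 1059.2 - 1420.3 = -3458.5
Services: 581.3 + 171.5 - 163.3 = 589.5
Primary income: -246.7
Secondary income: -74.1 - 80.3 = -154.4
Current account = (-3458.5) + 589.5 + (-246.7) + (-154.4) = -3270.1
(Excluded from the current account — capital account: acquisition of foreign patents and trademarks (non-produced assets) 46.1, debt forgiveness received from foreign official creditors 92.8, capital transfers received from emigrants 65.6; financial account: acquisition of a foreign subsidiary by a resident firm (outward FDI) 605.7, domestic pension funds' purchases of foreign equities 696.7, inward foreign direct investment in the manufacturing sector 628.8.)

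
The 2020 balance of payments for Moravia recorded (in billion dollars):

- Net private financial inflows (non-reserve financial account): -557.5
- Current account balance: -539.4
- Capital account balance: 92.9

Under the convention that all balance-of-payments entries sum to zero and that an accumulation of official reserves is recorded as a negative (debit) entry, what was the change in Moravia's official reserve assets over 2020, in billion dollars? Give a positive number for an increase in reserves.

Official reserve transactions balance = -((-539.4) + 92.9 + (-557.5)) = 1004.0
An accumulation of reserves is recorded as a debit (negative entry), so the change in the stock of reserves is the negative of that balance.
Change in official reserves = -(1004.0) = -1004.0

-1004.0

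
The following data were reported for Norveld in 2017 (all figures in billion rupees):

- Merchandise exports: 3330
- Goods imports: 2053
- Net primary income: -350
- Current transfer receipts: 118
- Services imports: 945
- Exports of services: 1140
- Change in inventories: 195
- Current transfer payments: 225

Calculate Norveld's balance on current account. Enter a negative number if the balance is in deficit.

1015

Goods balance = 3330 - 2053 = 1277
Services balance = 1140 - 945 = 195
Trade balance (goods + services) = 1277 + 195 = 1472
Net primary income = -350
Net secondary income = 118 - 225 = -107
Current account = 1472 + (-350) + (-107) = 1015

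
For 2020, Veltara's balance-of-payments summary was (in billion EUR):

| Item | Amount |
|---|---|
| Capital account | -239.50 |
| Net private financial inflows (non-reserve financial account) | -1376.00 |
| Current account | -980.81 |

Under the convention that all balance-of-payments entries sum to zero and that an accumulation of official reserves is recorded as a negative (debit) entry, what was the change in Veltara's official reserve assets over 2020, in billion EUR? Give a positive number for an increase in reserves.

Official reserve transactions balance = -((-980.81) + (-239.50) + (-1376.00)) = 2596.31
An accumulation of reserves is recorded as a debit (negative entry), so the change in the stock of reserves is the negative of that balance.
Change in official reserves = -(2596.31) = -2596.31

-2596.31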